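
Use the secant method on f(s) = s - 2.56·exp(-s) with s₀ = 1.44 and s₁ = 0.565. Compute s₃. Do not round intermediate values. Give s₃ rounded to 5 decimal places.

0.97501

f(s_0) = 0.833465, f(s_1) = -0.890002
s_2 = 0.565000 - (-0.890002)·(0.565000 - 1.440000)/(-0.890002 - (0.833465)) = 1.016852; f(s_2) = 0.090818
s_3 = 1.016852 - (0.090818)·(1.016852 - 0.565000)/(0.090818 - (-0.890002)) = 0.975013; f(s_3) = 0.009413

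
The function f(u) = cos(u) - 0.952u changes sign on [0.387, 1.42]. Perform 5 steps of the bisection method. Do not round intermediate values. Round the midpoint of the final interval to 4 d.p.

f(0.387000) = 0.557621, f(1.420000) = -1.201615 (opposite signs)
step 1: m = 0.903500, f(m) = -0.241267 < 0 → root in [0.387000, 0.903500]
step 2: m = 0.645250, f(m) = 0.184671 > 0 → root in [0.645250, 0.903500]
step 3: m = 0.774375, f(m) = -0.022347 < 0 → root in [0.645250, 0.774375]
step 4: m = 0.709812, f(m) = 0.082743 > 0 → root in [0.709812, 0.774375]
step 5: m = 0.742094, f(m) = 0.030582 > 0 → root in [0.742094, 0.774375]
Midpoint of [0.742094, 0.774375] = 0.758234

0.7582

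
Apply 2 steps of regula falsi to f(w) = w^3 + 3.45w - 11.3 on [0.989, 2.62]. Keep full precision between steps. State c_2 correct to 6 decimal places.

1.662645

f(0.989000) = -6.920588, f(2.620000) = 15.723728
step 1: c = 1.487469, f(c) = -2.877116 < 0 → new bracket [1.487469, 2.620000]
step 2: c = 1.662645, f(c) = -0.967682 < 0 → new bracket [1.662645, 2.620000]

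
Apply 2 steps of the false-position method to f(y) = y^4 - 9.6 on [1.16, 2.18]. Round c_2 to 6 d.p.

1.690851

f(1.160000) = -7.789361, f(2.180000) = 12.985306
step 1: c = 1.542444, f(c) = -3.939723 < 0 → new bracket [1.542444, 2.180000]
step 2: c = 1.690851, f(c) = -1.426248 < 0 → new bracket [1.690851, 2.180000]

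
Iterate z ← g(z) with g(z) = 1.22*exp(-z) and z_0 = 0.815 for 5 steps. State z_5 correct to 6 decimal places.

z_1 = g(0.815000) = 0.540020
z_2 = g(0.540020) = 0.710939
z_3 = g(0.710939) = 0.599243
z_4 = g(0.599243) = 0.670057
z_5 = g(0.670057) = 0.624249

0.624249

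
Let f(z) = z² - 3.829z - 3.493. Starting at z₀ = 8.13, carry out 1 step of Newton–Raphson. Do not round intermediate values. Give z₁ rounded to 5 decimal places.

f'(z) = 2z - 3.829
z_0 = 8.130000: f = 31.474130, f' = 12.431000 → z_1 = 8.130000 - (31.474130)/(12.431000) = 5.598093

5.59809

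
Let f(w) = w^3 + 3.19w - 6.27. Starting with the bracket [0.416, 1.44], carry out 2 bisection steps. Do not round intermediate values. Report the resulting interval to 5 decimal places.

[1.18400, 1.44000]

f(0.416000) = -4.870969, f(1.440000) = 1.309584 (opposite signs)
step 1: m = 0.928000, f(m) = -2.510501 < 0 → root in [0.928000, 1.440000]
step 2: m = 1.184000, f(m) = -0.833242 < 0 → root in [1.184000, 1.440000]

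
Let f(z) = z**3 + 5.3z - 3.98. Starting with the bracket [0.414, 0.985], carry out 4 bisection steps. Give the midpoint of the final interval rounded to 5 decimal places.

f(0.414000) = -1.714842, f(0.985000) = 2.196172 (opposite signs)
step 1: m = 0.699500, f(m) = 0.069616 > 0 → root in [0.414000, 0.699500]
step 2: m = 0.556750, f(m) = -0.856649 < 0 → root in [0.556750, 0.699500]
step 3: m = 0.628125, f(m) = -0.403116 < 0 → root in [0.628125, 0.699500]
step 4: m = 0.663813, f(m) = -0.169287 < 0 → root in [0.663813, 0.699500]
Midpoint of [0.663813, 0.699500] = 0.681656

0.68166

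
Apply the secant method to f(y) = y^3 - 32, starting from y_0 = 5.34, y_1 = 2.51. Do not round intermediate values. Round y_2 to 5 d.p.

Secant update: y_(k+1) = y_k − f(y_k)·(y_k − y_(k-1))/(f(y_k) − f(y_(k-1))).
f(y_0) = 120.273304, f(y_1) = -16.186749
y_2 = 2.510000 - (-16.186749)·(2.510000 - 5.340000)/(-16.186749 - (120.273304)) = 2.845692; f(y_2) = -8.955700

2.84569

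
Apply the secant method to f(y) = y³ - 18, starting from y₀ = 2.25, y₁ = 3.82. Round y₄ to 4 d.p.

Secant update: y_(k+1) = y_k − f(y_k)·(y_k − y_(k-1))/(f(y_k) − f(y_(k-1))).
f(y_0) = -6.609375, f(y_1) = 37.742968
y_2 = 3.820000 - (37.742968)·(3.820000 - 2.250000)/(37.742968 - (-6.609375)) = 2.483961; f(y_2) = -2.673806
y_3 = 2.483961 - (-2.673806)·(2.483961 - 3.820000)/(-2.673806 - (37.742968)) = 2.572348; f(y_3) = -0.978844
y_4 = 2.572348 - (-0.978844)·(2.572348 - 2.483961)/(-0.978844 - (-2.673806)) = 2.623391; f(y_4) = 0.054657

2.6234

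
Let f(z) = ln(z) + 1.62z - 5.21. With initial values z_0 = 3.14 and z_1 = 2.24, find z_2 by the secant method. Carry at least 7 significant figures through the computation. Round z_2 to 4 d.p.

2.6283

Secant update: z_(k+1) = z_k − f(z_k)·(z_k − z_(k-1))/(f(z_k) − f(z_(k-1))).
f(z_0) = 1.021023, f(z_1) = -0.774724
z_2 = 2.240000 - (-0.774724)·(2.240000 - 3.140000)/(-0.774724 - (1.021023)) = 2.628279; f(z_2) = 0.014142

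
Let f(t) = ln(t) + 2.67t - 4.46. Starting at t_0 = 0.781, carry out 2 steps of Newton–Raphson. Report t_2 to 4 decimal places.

Newton update: t ← t − f(t)/f'(t).
f'(t) = 1/t + 2.67
t_0 = 0.781000: f = -2.621910, f' = 3.950410 → t_1 = 0.781000 - (-2.621910)/(3.950410) = 1.444706
t_1 = 1.444706: f = -0.234730, f' = 3.362182 → t_2 = 1.444706 - (-0.234730)/(3.362182) = 1.514521

1.5145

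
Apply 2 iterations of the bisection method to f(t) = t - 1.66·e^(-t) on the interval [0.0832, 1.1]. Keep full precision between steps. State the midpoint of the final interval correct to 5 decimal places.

0.71870

f(0.083200) = -1.444277, f(1.100000) = 0.547434 (opposite signs)
step 1: m = 0.591600, f(m) = -0.327112 < 0 → root in [0.591600, 1.100000]
step 2: m = 0.845800, f(m) = 0.133305 > 0 → root in [0.591600, 0.845800]
Midpoint of [0.591600, 0.845800] = 0.718700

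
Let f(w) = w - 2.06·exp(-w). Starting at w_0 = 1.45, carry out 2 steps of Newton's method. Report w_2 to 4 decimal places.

Newton update: w ← w − f(w)/f'(w).
f'(w) = 1 + 2.06·exp(-w)
w_0 = 1.450000: f = 0.966785, f' = 1.483215 → w_1 = 1.450000 - (0.966785)/(1.483215) = 0.798183
w_1 = 0.798183: f = -0.129119, f' = 1.927301 → w_2 = 0.798183 - (-0.129119)/(1.927301) = 0.865177

0.8652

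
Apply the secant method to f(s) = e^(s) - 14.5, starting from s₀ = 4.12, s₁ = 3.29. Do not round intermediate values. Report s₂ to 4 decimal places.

Secant update: s_(k+1) = s_k − f(s_k)·(s_k − s_(k-1))/(f(s_k) − f(s_(k-1))).
f(s_0) = 47.059242, f(s_1) = 12.342864
s_2 = 3.290000 - (12.342864)·(3.290000 - 4.120000)/(12.342864 - (47.059242)) = 2.994907; f(s_2) = 5.483492

2.9949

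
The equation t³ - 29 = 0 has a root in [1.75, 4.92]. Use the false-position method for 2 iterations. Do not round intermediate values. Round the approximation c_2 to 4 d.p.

f(1.750000) = -23.640625, f(4.920000) = 90.095488
step 1: c = 2.408900, f(c) = -15.021628 < 0 → new bracket [2.408900, 4.920000]
step 2: c = 2.767746, f(c) = -7.797909 < 0 → new bracket [2.767746, 4.920000]

2.7677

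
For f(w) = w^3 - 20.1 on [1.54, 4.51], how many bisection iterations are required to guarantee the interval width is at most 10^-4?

15

Initial width b − a = 4.51 − 1.54 = 2.970000.
After n steps the width is (b−a)/2^n; need (b−a)/2^n ≤ 10^-4.
So n ≥ log₂(2.970000/10^-4) = log₂(29700.0000) ≈ 14.8582.
Hence n = 15.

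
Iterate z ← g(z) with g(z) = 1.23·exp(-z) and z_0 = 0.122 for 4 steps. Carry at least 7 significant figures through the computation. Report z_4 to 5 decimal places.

0.54555

z_1 = g(0.122000) = 1.088732
z_2 = g(1.088732) = 0.414071
z_3 = g(0.414071) = 0.812974
z_4 = g(0.812974) = 0.545551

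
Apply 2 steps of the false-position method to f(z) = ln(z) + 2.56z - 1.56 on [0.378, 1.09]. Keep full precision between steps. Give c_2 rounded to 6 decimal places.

f(0.378000) = -1.565181, f(1.090000) = 1.316578
step 1: c = 0.764711, f(c) = 0.129404 > 0 → new bracket [0.378000, 0.764711]
step 2: c = 0.735181, f(c) = 0.014424 > 0 → new bracket [0.378000, 0.735181]

0.735181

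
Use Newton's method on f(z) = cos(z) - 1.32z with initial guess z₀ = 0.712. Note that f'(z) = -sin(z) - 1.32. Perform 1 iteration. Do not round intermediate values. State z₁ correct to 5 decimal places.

0.61937

Newton update: z ← z − f(z)/f'(z).
z_0 = 0.712000: f = -0.182783, f' = -1.973349 → z_1 = 0.712000 - (-0.182783)/(-1.973349) = 0.619374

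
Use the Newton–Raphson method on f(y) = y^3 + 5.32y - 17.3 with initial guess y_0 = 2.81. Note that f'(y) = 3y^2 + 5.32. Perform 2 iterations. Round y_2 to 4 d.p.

1.9343

y_0 = 2.810000: f = 19.837241, f' = 29.008300 → y_1 = 2.810000 - (19.837241)/(29.008300) = 2.126153
y_1 = 2.126153: f = 3.622464, f' = 18.881579 → y_2 = 2.126153 - (3.622464)/(18.881579) = 1.934301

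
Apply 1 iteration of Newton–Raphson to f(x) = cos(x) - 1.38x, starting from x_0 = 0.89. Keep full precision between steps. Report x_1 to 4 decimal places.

f'(x) = -sin(x) - 1.38
x_0 = 0.890000: f = -0.598788, f' = -2.157072 → x_1 = 0.890000 - (-0.598788)/(-2.157072) = 0.612407

0.6124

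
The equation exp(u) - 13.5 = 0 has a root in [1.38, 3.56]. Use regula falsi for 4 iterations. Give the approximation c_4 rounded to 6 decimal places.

2.562333

False-position update: c = (a·f(b) − b·f(a))/(f(b) − f(a)); replace the endpoint whose sign matches f(c).
f(1.380000) = -9.525098, f(3.560000) = 21.663197
step 1: c = 2.045785, f(c) = -5.764768 < 0 → new bracket [2.045785, 3.560000]
step 2: c = 2.364041, f(c) = -2.866166 < 0 → new bracket [2.364041, 3.560000]
step 3: c = 2.503784, f(c) = -1.271317 < 0 → new bracket [2.503784, 3.560000]
step 4: c = 2.562333, f(c) = -0.533969 < 0 → new bracket [2.562333, 3.560000]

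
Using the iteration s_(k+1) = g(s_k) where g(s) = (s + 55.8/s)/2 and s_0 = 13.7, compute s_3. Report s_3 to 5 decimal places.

s_1 = g(13.700000) = 8.886496
s_2 = g(8.886496) = 7.582843
s_3 = g(7.582843) = 7.470780

7.47078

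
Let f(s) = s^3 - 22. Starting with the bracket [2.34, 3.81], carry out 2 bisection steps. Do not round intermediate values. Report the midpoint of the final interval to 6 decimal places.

f(2.340000) = -9.187096, f(3.810000) = 33.306341 (opposite signs)
step 1: m = 3.075000, f(m) = 7.076047 > 0 → root in [2.340000, 3.075000]
step 2: m = 2.707500, f(m) = -2.152519 < 0 → root in [2.707500, 3.075000]
Midpoint of [2.707500, 3.075000] = 2.891250

2.891250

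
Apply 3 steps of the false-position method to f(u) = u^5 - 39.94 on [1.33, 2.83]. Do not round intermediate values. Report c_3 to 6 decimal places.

f(1.330000) = -35.778420, f(2.830000) = 141.583216
step 1: c = 1.632589, f(c) = -28.341977 < 0 → new bracket [1.632589, 2.830000]
step 2: c = 1.832306, f(c) = -19.286671 < 0 → new bracket [1.832306, 2.830000]
step 3: c = 1.951919, f(c) = -11.605898 < 0 → new bracket [1.951919, 2.830000]

1.951919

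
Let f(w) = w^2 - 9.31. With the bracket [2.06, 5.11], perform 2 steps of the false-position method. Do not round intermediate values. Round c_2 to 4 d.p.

2.9768

f(2.060000) = -5.066400, f(5.110000) = 16.802100
step 1: c = 2.766611, f(c) = -1.655864 < 0 → new bracket [2.766611, 5.110000]
step 2: c = 2.976836, f(c) = -0.448445 < 0 → new bracket [2.976836, 5.110000]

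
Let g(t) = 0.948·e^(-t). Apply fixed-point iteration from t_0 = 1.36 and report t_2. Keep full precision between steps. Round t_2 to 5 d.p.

0.74326

t_1 = g(1.360000) = 0.243314
t_2 = g(0.243314) = 0.743256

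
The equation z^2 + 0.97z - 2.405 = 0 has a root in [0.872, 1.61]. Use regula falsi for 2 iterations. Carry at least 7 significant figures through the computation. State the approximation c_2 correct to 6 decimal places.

1.135221

f(0.872000) = -0.798776, f(1.610000) = 1.748800
step 1: c = 1.103395, f(c) = -0.117226 < 0 → new bracket [1.103395, 1.610000]
step 2: c = 1.135221, f(c) = -0.015110 < 0 → new bracket [1.135221, 1.610000]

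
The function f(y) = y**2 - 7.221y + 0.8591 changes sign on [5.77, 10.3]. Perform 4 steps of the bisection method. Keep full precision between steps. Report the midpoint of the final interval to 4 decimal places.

f(5.770000) = -7.513170, f(10.300000) = 32.572800 (opposite signs)
step 1: m = 8.035000, f(m) = 7.399590 > 0 → root in [5.770000, 8.035000]
step 2: m = 6.902500, f(m) = -1.339346 < 0 → root in [6.902500, 8.035000]
step 3: m = 7.468750, f(m) = 2.709483 > 0 → root in [6.902500, 7.468750]
step 4: m = 7.185625, f(m) = 0.604909 > 0 → root in [6.902500, 7.185625]
Midpoint of [6.902500, 7.185625] = 7.044062

7.0441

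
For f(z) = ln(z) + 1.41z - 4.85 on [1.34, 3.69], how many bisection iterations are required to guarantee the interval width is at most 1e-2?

Initial width b − a = 3.69 − 1.34 = 2.350000.
After n steps the width is (b−a)/2^n; need (b−a)/2^n ≤ 1e-2.
So n ≥ log₂(2.350000/1e-2) = log₂(235.0000) ≈ 7.8765.
Hence n = 8.

8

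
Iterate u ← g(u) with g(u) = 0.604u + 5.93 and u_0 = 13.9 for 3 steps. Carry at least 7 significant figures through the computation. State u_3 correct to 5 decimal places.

u_1 = g(13.900000) = 14.325600
u_2 = g(14.325600) = 14.582662
u_3 = g(14.582662) = 14.737928

14.73793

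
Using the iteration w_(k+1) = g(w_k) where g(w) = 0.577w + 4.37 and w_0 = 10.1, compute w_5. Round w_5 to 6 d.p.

10.316197

w_1 = g(10.100000) = 10.197700
w_2 = g(10.197700) = 10.254073
w_3 = g(10.254073) = 10.286600
w_4 = g(10.286600) = 10.305368
w_5 = g(10.305368) = 10.316197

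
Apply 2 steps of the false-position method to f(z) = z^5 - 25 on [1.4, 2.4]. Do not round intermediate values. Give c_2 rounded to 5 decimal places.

f(1.400000) = -19.621760, f(2.400000) = 54.626240
step 1: c = 1.664273, f(c) = -12.231992 < 0 → new bracket [1.664273, 2.400000]
step 2: c = 1.798878, f(c) = -6.163163 < 0 → new bracket [1.798878, 2.400000]

1.79888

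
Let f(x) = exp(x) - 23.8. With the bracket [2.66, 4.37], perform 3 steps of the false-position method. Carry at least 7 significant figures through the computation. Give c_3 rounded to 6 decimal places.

3.106945

False-position update: c = (a·f(b) − b·f(a))/(f(b) − f(a)); replace the endpoint whose sign matches f(c).
f(2.660000) = -9.503711, f(4.370000) = 55.243632
step 1: c = 2.910996, f(c) = -5.424903 < 0 → new bracket [2.910996, 4.370000]
step 2: c = 3.041459, f(c) = -2.864243 < 0 → new bracket [3.041459, 4.370000]
step 3: c = 3.106945, f(c) = -1.447352 < 0 → new bracket [3.106945, 4.370000]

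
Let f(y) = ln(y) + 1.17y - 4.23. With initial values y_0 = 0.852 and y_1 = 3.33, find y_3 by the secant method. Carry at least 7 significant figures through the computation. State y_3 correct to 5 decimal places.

2.74895

f(y_0) = -3.393329, f(y_1) = 0.869072
y_2 = 3.330000 - (0.869072)·(3.330000 - 0.852000)/(0.869072 - (-3.393329)) = 2.824754; f(y_2) = 0.113383
y_3 = 2.824754 - (0.113383)·(2.824754 - 3.330000)/(0.113383 - (0.869072)) = 2.748947; f(y_3) = -0.002514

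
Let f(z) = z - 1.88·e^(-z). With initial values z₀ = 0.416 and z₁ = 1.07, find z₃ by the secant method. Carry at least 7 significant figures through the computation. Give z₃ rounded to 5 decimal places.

f(z_0) = -0.824199, f(z_1) = 0.425144
z_2 = 1.070000 - (0.425144)·(1.070000 - 0.416000)/(0.425144 - (-0.824199)) = 0.847448; f(z_2) = 0.041854
z_3 = 0.847448 - (0.041854)·(0.847448 - 1.070000)/(0.041854 - (0.425144)) = 0.823146; f(z_3) = -0.002265

0.82315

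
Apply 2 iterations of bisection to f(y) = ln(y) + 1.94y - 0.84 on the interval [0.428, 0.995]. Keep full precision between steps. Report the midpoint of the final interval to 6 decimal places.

f(0.428000) = -0.858312, f(0.995000) = 1.085287 (opposite signs)
step 1: m = 0.711500, f(m) = 0.199930 > 0 → root in [0.428000, 0.711500]
step 2: m = 0.569750, f(m) = -0.297243 < 0 → root in [0.569750, 0.711500]
Midpoint of [0.569750, 0.711500] = 0.640625

0.640625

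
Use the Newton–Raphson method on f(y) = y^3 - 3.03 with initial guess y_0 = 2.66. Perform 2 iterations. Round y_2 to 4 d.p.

1.5525

f'(y) = 3y^2
y_0 = 2.660000: f = 15.791096, f' = 21.226800 → y_1 = 2.660000 - (15.791096)/(21.226800) = 1.916077
y_1 = 1.916077: f = 4.004596, f' = 11.014058 → y_2 = 1.916077 - (4.004596)/(11.014058) = 1.552488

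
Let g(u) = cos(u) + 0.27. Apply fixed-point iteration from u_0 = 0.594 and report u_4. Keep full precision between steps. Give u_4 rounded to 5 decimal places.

0.79450

u_1 = g(0.594000) = 1.098709
u_2 = g(1.098709) = 0.724747
u_3 = g(0.724747) = 1.018667
u_4 = g(1.018667) = 0.794501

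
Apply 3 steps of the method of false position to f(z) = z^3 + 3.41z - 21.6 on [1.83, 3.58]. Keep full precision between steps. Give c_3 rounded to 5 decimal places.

2.35795

False-position update: c = (a·f(b) − b·f(a))/(f(b) − f(a)); replace the endpoint whose sign matches f(c).
f(1.830000) = -9.231213, f(3.580000) = 36.490512
step 1: c = 2.183325, f(c) = -3.747154 < 0 → new bracket [2.183325, 3.580000]
step 2: c = 2.313391, f(c) = -1.330582 < 0 → new bracket [2.313391, 3.580000]
step 3: c = 2.357952, f(c) = -0.449328 < 0 → new bracket [2.357952, 3.580000]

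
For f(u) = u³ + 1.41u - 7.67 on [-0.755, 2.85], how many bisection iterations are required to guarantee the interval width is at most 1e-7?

26

Initial width b − a = 2.85 − -0.755 = 3.605000.
After n steps the width is (b−a)/2^n; need (b−a)/2^n ≤ 1e-7.
So n ≥ log₂(3.605000/1e-7) = log₂(36050000.0000) ≈ 25.1035.
Hence n = 26.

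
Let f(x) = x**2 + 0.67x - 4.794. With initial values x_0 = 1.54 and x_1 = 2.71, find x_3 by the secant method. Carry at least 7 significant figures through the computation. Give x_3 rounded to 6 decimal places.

f(x_0) = -1.390600, f(x_1) = 4.365800
x_2 = 2.710000 - (4.365800)·(2.710000 - 1.540000)/(4.365800 - (-1.390600)) = 1.822642; f(x_2) = -0.250805
x_3 = 1.822642 - (-0.250805)·(1.822642 - 2.710000)/(-0.250805 - (4.365800)) = 1.870849; f(x_3) = -0.040453

1.870849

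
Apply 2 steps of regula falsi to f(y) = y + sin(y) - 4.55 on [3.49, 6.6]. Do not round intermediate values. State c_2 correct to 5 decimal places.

f(3.490000) = -1.401401, f(6.600000) = 2.361541
step 1: c = 4.648231, f(c) = -0.899711 < 0 → new bracket [4.648231, 6.600000]
step 2: c = 5.186683, f(c) = -0.252932 < 0 → new bracket [5.186683, 6.600000]

5.18668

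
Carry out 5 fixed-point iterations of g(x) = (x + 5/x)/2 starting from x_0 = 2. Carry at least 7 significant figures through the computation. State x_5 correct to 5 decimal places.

2.23607

x_1 = g(2.000000) = 2.250000
x_2 = g(2.250000) = 2.236111
x_3 = g(2.236111) = 2.236068
x_4 = g(2.236068) = 2.236068
x_5 = g(2.236068) = 2.236068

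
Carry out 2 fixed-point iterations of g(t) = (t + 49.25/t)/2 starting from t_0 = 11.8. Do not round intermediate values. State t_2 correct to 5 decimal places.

7.07662

t_1 = g(11.800000) = 7.986864
t_2 = g(7.986864) = 7.076620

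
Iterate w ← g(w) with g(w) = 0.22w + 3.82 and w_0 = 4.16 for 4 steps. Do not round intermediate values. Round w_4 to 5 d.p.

4.89571

w_1 = g(4.160000) = 4.735200
w_2 = g(4.735200) = 4.861744
w_3 = g(4.861744) = 4.889584
w_4 = g(4.889584) = 4.895708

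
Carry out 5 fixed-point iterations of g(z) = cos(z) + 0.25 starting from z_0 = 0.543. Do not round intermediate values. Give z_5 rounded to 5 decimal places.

z_1 = g(0.543000) = 1.106162
z_2 = g(1.106162) = 0.698096
z_3 = g(0.698096) = 1.016068
z_4 = g(1.016068) = 0.776713
z_5 = g(0.776713) = 0.963222

0.96322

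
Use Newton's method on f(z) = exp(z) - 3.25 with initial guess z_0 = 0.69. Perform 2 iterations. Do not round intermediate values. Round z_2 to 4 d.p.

1.1882

Newton update: z ← z − f(z)/f'(z).
f'(z) = exp(z)
z_0 = 0.690000: f = -1.256284, f' = 1.993716 → z_1 = 0.690000 - (-1.256284)/(1.993716) = 1.320122
z_1 = 1.320122: f = 0.493879, f' = 3.743879 → z_2 = 1.320122 - (0.493879)/(3.743879) = 1.188206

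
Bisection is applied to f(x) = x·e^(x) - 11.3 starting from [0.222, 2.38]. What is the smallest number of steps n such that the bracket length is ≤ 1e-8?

28

Initial width b − a = 2.38 − 0.222 = 2.158000.
After n steps the width is (b−a)/2^n; need (b−a)/2^n ≤ 1e-8.
So n ≥ log₂(2.158000/1e-8) = log₂(215800000.0000) ≈ 27.6851.
Hence n = 28.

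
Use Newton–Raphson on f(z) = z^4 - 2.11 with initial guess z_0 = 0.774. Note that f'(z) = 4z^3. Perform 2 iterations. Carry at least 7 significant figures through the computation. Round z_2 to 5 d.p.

1.39260

z_0 = 0.774000: f = -1.751108, f' = 1.854739 → z_1 = 0.774000 - (-1.751108)/(1.854739) = 1.718126
z_1 = 1.718126: f = 6.604054, f' = 20.287343 → z_2 = 1.718126 - (6.604054)/(20.287343) = 1.392600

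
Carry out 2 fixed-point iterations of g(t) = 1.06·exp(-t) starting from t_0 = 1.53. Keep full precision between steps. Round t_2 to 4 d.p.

0.8426

t_1 = g(1.530000) = 0.229528
t_2 = g(0.229528) = 0.842603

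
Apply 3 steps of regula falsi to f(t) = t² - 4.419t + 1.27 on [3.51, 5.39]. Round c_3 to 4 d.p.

False-position update: c = (a·f(b) − b·f(a))/(f(b) − f(a)); replace the endpoint whose sign matches f(c).
f(3.510000) = -1.920590, f(5.390000) = 6.503690
step 1: c = 3.938607, f(c) = -0.622078 < 0 → new bracket [3.938607, 5.390000]
step 2: c = 4.065314, f(c) = -0.167846 < 0 → new bracket [4.065314, 5.390000]
step 3: c = 4.098641, f(c) = -0.043037 < 0 → new bracket [4.098641, 5.390000]

4.0986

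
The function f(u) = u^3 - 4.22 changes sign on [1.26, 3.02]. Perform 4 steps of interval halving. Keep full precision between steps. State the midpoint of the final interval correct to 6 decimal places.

1.645000

f(1.260000) = -2.219624, f(3.020000) = 23.323608 (opposite signs)
step 1: m = 2.140000, f(m) = 5.580344 > 0 → root in [1.260000, 2.140000]
step 2: m = 1.700000, f(m) = 0.693000 > 0 → root in [1.260000, 1.700000]
step 3: m = 1.480000, f(m) = -0.978208 < 0 → root in [1.480000, 1.700000]
step 4: m = 1.590000, f(m) = -0.200321 < 0 → root in [1.590000, 1.700000]
Midpoint of [1.590000, 1.700000] = 1.645000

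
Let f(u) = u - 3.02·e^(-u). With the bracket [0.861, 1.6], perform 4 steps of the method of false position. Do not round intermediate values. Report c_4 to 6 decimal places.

1.053318

f(0.861000) = -0.415672, f(1.600000) = 0.990273
step 1: c = 1.079488, f(c) = 0.053384 > 0 → new bracket [0.861000, 1.079488]
step 2: c = 1.054621, f(c) = 0.002682 > 0 → new bracket [0.861000, 1.054621]
step 3: c = 1.053380, f(c) = 0.000134 > 0 → new bracket [0.861000, 1.053380]
step 4: c = 1.053318, f(c) = 0.000007 > 0 → new bracket [0.861000, 1.053318]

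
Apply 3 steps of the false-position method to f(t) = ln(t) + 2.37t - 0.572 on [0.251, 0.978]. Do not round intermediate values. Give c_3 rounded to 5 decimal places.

f(0.251000) = -1.359432, f(0.978000) = 1.723614
step 1: c = 0.571562, f(c) = 0.223219 > 0 → new bracket [0.251000, 0.571562]
step 2: c = 0.526349, f(c) = 0.033658 > 0 → new bracket [0.251000, 0.526349]
step 3: c = 0.519697, f(c) = 0.005172 > 0 → new bracket [0.251000, 0.519697]

0.51970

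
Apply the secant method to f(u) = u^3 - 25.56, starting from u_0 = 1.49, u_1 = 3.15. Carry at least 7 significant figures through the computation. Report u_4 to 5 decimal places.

2.94612

f(u_0) = -22.252051, f(u_1) = 5.695875
u_2 = 3.150000 - (5.695875)·(3.150000 - 1.490000)/(5.695875 - (-22.252051)) = 2.811687; f(u_2) = -3.331978
u_3 = 2.811687 - (-3.331978)·(2.811687 - 3.150000)/(-3.331978 - (5.695875)) = 2.936551; f(u_3) = -0.237157
u_4 = 2.936551 - (-0.237157)·(2.936551 - 2.811687)/(-0.237157 - (-3.331978)) = 2.946119; f(u_4) = 0.011183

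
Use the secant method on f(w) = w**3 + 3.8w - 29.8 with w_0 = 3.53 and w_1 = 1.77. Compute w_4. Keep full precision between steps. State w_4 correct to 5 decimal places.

2.68745

f(w_0) = 27.600977, f(w_1) = -17.528767
w_2 = 1.770000 - (-17.528767)·(1.770000 - 3.530000)/(-17.528767 - (27.600977)) = 2.453599; f(w_2) = -5.705303
w_3 = 2.453599 - (-5.705303)·(2.453599 - 1.770000)/(-5.705303 - (-17.528767)) = 2.783463; f(w_3) = 2.342496
w_4 = 2.783463 - (2.342496)·(2.783463 - 2.453599)/(2.342496 - (-5.705303)) = 2.687448; f(w_4) = -0.177929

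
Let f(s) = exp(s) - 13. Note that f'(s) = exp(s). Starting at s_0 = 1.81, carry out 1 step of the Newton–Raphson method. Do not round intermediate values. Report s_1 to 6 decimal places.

2.937504

Newton update: s ← s − f(s)/f'(s).
s_0 = 1.810000: f = -6.889553, f' = 6.110447 → s_1 = 1.810000 - (-6.889553)/(6.110447) = 2.937504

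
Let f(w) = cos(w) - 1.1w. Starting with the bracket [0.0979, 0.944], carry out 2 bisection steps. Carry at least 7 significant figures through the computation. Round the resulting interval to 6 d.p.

f(0.097900) = 0.887522, f(0.944000) = -0.451847 (opposite signs)
step 1: m = 0.520950, f(m) = 0.294302 > 0 → root in [0.520950, 0.944000]
step 2: m = 0.732475, f(m) = -0.062201 < 0 → root in [0.520950, 0.732475]

[0.520950, 0.732475]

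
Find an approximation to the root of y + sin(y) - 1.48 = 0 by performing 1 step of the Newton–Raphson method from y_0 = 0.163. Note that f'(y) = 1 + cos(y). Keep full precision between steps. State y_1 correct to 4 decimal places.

0.7442

y_0 = 0.163000: f = -1.154721, f' = 1.986745 → y_1 = 0.163000 - (-1.154721)/(1.986745) = 0.744212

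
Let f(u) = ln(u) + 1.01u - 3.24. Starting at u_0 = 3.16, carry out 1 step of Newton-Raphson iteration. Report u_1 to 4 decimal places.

2.3291

f'(u) = 1/u + 1.01
u_0 = 3.160000: f = 1.102172, f' = 1.326456 → u_1 = 3.160000 - (1.102172)/(1.326456) = 2.329085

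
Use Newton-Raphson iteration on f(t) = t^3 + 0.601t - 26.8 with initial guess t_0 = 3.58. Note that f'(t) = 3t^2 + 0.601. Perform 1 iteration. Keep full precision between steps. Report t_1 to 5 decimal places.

Newton update: t ← t − f(t)/f'(t).
t_0 = 3.580000: f = 21.234292, f' = 39.050200 → t_1 = 3.580000 - (21.234292)/(39.050200) = 3.036231

3.03623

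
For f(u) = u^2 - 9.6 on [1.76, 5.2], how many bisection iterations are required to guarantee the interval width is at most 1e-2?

9

Initial width b − a = 5.2 − 1.76 = 3.440000.
After n steps the width is (b−a)/2^n; need (b−a)/2^n ≤ 1e-2.
So n ≥ log₂(3.440000/1e-2) = log₂(344.0000) ≈ 8.4263.
Hence n = 9.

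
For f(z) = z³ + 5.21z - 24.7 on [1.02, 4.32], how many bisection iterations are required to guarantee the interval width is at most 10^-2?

Initial width b − a = 4.32 − 1.02 = 3.300000.
After n steps the width is (b−a)/2^n; need (b−a)/2^n ≤ 10^-2.
So n ≥ log₂(3.300000/10^-2) = log₂(330.0000) ≈ 8.3663.
Hence n = 9.

9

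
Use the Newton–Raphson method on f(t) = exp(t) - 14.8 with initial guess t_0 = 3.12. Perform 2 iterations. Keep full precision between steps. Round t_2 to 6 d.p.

Newton update: t ← t − f(t)/f'(t).
f'(t) = exp(t)
t_0 = 3.120000: f = 7.846380, f' = 22.646380 → t_1 = 3.120000 - (7.846380)/(22.646380) = 2.773526
t_1 = 2.773526: f = 1.215005, f' = 16.015005 → t_2 = 2.773526 - (1.215005)/(16.015005) = 2.697659

2.697659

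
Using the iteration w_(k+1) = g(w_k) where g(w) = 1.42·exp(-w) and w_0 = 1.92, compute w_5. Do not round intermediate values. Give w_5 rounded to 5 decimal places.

0.57328

w_1 = g(1.920000) = 0.208182
w_2 = g(0.208182) = 1.153124
w_3 = g(1.153124) = 0.448222
w_4 = g(0.448222) = 0.907044
w_5 = g(0.907044) = 0.573277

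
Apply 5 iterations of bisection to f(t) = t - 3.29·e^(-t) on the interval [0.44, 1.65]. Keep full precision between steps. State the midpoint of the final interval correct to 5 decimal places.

f(0.440000) = -1.678880, f(1.650000) = 1.018156 (opposite signs)
step 1: m = 1.045000, f(m) = -0.112066 < 0 → root in [1.045000, 1.650000]
step 2: m = 1.347500, f(m) = 0.492465 > 0 → root in [1.045000, 1.347500]
step 3: m = 1.196250, f(m) = 0.201598 > 0 → root in [1.045000, 1.196250]
step 4: m = 1.120625, f(m) = 0.047835 > 0 → root in [1.045000, 1.120625]
step 5: m = 1.082812, f(m) = -0.031319 < 0 → root in [1.082812, 1.120625]
Midpoint of [1.082812, 1.120625] = 1.101719

1.10172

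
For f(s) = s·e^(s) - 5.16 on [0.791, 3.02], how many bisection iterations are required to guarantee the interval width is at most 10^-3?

Initial width b − a = 3.02 − 0.791 = 2.229000.
After n steps the width is (b−a)/2^n; need (b−a)/2^n ≤ 10^-3.
So n ≥ log₂(2.229000/10^-3) = log₂(2229.0000) ≈ 11.1222.
Hence n = 12.

12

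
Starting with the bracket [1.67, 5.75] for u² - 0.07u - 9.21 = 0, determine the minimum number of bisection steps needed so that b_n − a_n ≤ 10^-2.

Initial width b − a = 5.75 − 1.67 = 4.080000.
After n steps the width is (b−a)/2^n; need (b−a)/2^n ≤ 10^-2.
So n ≥ log₂(4.080000/10^-2) = log₂(408.0000) ≈ 8.6724.
Hence n = 9.

9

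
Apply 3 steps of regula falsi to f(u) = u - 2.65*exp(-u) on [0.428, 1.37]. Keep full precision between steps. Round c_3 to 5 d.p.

0.98844

f(0.428000) = -1.299300, f(1.370000) = 0.696617
step 1: c = 1.041222, f(c) = 0.105712 > 0 → new bracket [0.428000, 1.041222]
step 2: c = 0.995084, f(c) = 0.015399 > 0 → new bracket [0.428000, 0.995084]
step 3: c = 0.988442, f(c) = 0.002228 > 0 → new bracket [0.428000, 0.988442]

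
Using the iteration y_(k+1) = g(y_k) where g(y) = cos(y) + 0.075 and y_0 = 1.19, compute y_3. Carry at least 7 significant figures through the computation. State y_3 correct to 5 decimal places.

0.63460

y_1 = g(1.190000) = 0.446660
y_2 = g(0.446660) = 0.976895
y_3 = g(0.976895) = 0.634599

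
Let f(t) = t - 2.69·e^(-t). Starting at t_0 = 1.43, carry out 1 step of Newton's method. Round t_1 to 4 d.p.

f'(t) = 1 + 2.69·e^(-t)
t_0 = 1.430000: f = 0.786259, f' = 1.643741 → t_1 = 1.430000 - (0.786259)/(1.643741) = 0.951665

0.9517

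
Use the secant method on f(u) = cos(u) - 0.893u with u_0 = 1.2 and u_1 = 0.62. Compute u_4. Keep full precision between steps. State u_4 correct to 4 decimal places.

0.7890

f(u_0) = -0.709242, f(u_1) = 0.260218
u_2 = 0.620000 - (0.260218)·(0.620000 - 1.200000)/(0.260218 - (-0.709242)) = 0.775681; f(u_2) = 0.021261
u_3 = 0.775681 - (0.021261)·(0.775681 - 0.620000)/(0.021261 - (0.260218)) = 0.789533; f(u_3) = -0.000876
u_4 = 0.789533 - (-0.000876)·(0.789533 - 0.775681)/(-0.000876 - (0.021261)) = 0.788985; f(u_4) = 0.000003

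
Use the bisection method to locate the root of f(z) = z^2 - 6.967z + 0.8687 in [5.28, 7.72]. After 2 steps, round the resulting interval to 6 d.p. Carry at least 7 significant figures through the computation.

[6.500000, 7.110000]

f(5.280000) = -8.038660, f(7.720000) = 6.681860 (opposite signs)
step 1: m = 6.500000, f(m) = -2.166800 < 0 → root in [6.500000, 7.720000]
step 2: m = 7.110000, f(m) = 1.885430 > 0 → root in [6.500000, 7.110000]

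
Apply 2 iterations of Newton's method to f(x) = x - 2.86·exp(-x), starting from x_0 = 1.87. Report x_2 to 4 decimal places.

1.0199

f'(x) = 1 + 2.86·exp(-x)
x_0 = 1.870000: f = 1.429206, f' = 1.440794 → x_1 = 1.870000 - (1.429206)/(1.440794) = 0.878042
x_1 = 0.878042: f = -0.310561, f' = 2.188604 → x_2 = 0.878042 - (-0.310561)/(2.188604) = 1.019942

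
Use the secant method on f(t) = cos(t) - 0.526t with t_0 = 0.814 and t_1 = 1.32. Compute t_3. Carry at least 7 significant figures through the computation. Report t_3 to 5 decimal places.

f(t_0) = 0.258432, f(t_1) = -0.446145
t_2 = 1.320000 - (-0.446145)·(1.320000 - 0.814000)/(-0.446145 - (0.258432)) = 0.999596; f(t_2) = 0.014855
t_3 = 0.999596 - (0.014855)·(0.999596 - 1.320000)/(0.014855 - (-0.446145)) = 1.009920; f(t_3) = 0.000710

1.00992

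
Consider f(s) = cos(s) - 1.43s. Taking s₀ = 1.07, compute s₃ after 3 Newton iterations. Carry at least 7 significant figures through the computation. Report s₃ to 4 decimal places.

0.5836

f'(s) = -sin(s) - 1.43
s_0 = 1.070000: f = -1.049976, f' = -2.307201 → s_1 = 1.070000 - (-1.049976)/(-2.307201) = 0.614914
s_1 = 0.614914: f = -0.062503, f' = -2.006888 → s_2 = 0.614914 - (-0.062503)/(-2.006888) = 0.583769
s_2 = 0.583769: f = -0.000399, f' = -1.981173 → s_3 = 0.583769 - (-0.000399)/(-1.981173) = 0.583568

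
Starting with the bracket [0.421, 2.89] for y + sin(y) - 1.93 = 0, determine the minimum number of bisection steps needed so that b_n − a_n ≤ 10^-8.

Initial width b − a = 2.89 − 0.421 = 2.469000.
After n steps the width is (b−a)/2^n; need (b−a)/2^n ≤ 10^-8.
So n ≥ log₂(2.469000/10^-8) = log₂(246900000.0000) ≈ 27.8794.
Hence n = 28.

28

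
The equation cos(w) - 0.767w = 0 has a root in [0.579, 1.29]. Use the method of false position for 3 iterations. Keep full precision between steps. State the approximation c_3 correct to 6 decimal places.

f(0.579000) = 0.392917, f(1.290000) = -0.712309
step 1: c = 0.831766, f(c) = 0.035606 > 0 → new bracket [0.831766, 1.290000]
step 2: c = 0.853582, f(c) = 0.002591 > 0 → new bracket [0.853582, 1.290000]
step 3: c = 0.855163, f(c) = 0.000185 > 0 → new bracket [0.855163, 1.290000]

0.855163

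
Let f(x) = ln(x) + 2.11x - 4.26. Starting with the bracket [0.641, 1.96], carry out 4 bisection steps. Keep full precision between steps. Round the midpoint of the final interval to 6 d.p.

f(0.641000) = -3.352216, f(1.960000) = 0.548544 (opposite signs)
step 1: m = 1.300500, f(m) = -1.253196 < 0 → root in [1.300500, 1.960000]
step 2: m = 1.630250, f(m) = -0.331439 < 0 → root in [1.630250, 1.960000]
step 3: m = 1.795125, f(m) = 0.112788 > 0 → root in [1.630250, 1.795125]
step 4: m = 1.712687, f(m) = -0.108166 < 0 → root in [1.712687, 1.795125]
Midpoint of [1.712687, 1.795125] = 1.753906

1.753906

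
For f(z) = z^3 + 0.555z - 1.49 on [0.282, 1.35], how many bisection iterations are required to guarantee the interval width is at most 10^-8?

27

Initial width b − a = 1.35 − 0.282 = 1.068000.
After n steps the width is (b−a)/2^n; need (b−a)/2^n ≤ 10^-8.
So n ≥ log₂(1.068000/10^-8) = log₂(106800000.0000) ≈ 26.6703.
Hence n = 27.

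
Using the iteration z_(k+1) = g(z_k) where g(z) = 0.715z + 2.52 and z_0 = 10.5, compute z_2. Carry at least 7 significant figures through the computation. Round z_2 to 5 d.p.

9.68966

z_1 = g(10.500000) = 10.027500
z_2 = g(10.027500) = 9.689662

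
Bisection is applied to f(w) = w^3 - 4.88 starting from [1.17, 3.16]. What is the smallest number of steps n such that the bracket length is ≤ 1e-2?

Initial width b − a = 3.16 − 1.17 = 1.990000.
After n steps the width is (b−a)/2^n; need (b−a)/2^n ≤ 1e-2.
So n ≥ log₂(1.990000/1e-2) = log₂(199.0000) ≈ 7.6366.
Hence n = 8.

8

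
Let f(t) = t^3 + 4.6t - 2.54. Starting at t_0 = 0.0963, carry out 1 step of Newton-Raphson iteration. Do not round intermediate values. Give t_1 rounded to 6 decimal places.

Newton update: t ← t − f(t)/f'(t).
f'(t) = 3t^2 + 4.6
t_0 = 0.096300: f = -2.096127, f' = 4.627821 → t_1 = 0.096300 - (-2.096127)/(4.627821) = 0.549240

0.549240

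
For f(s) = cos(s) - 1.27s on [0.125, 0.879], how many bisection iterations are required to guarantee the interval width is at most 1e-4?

Initial width b − a = 0.879 − 0.125 = 0.754000.
After n steps the width is (b−a)/2^n; need (b−a)/2^n ≤ 1e-4.
So n ≥ log₂(0.754000/1e-4) = log₂(7540.0000) ≈ 12.8803.
Hence n = 13.

13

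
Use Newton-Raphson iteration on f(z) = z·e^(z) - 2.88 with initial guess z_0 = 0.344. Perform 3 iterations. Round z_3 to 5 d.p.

f'(z) = (z + 1)·e^(z)
z_0 = 0.344000: f = -2.394761, f' = 1.895818 → z_1 = 0.344000 - (-2.394761)/(1.895818) = 1.607181
z_1 = 1.607181: f = 5.137790, f' = 13.006518 → z_2 = 1.607181 - (5.137790)/(13.006518) = 1.212165
z_2 = 1.212165: f = 1.193783, f' = 7.434534 → z_3 = 1.212165 - (1.193783)/(7.434534) = 1.051592

1.05159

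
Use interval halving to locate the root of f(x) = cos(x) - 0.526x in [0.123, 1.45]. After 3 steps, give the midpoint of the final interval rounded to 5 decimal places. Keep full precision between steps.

1.03531

f(0.123000) = 0.927747, f(1.450000) = -0.642197 (opposite signs)
step 1: m = 0.786500, f(m) = 0.292628 > 0 → root in [0.786500, 1.450000]
step 2: m = 1.118250, f(m) = -0.150943 < 0 → root in [0.786500, 1.118250]
step 3: m = 0.952375, f(m) = 0.078800 > 0 → root in [0.952375, 1.118250]
Midpoint of [0.952375, 1.118250] = 1.035312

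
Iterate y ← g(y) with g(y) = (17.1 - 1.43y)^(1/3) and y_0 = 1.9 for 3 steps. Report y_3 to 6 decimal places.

2.391915

y_1 = g(1.900000) = 2.431923
y_2 = g(2.431923) = 2.388273
y_3 = g(2.388273) = 2.391915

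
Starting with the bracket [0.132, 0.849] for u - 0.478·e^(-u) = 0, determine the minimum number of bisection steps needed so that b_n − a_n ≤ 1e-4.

13

Initial width b − a = 0.849 − 0.132 = 0.717000.
After n steps the width is (b−a)/2^n; need (b−a)/2^n ≤ 1e-4.
So n ≥ log₂(0.717000/1e-4) = log₂(7170.0000) ≈ 12.8078.
Hence n = 13.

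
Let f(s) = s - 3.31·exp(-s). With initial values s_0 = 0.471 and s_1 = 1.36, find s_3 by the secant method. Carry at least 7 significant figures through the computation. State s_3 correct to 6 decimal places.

f(s_0) = -1.595690, f(s_1) = 0.510453
s_2 = 1.360000 - (0.510453)·(1.360000 - 0.471000)/(0.510453 - (-1.595690)) = 1.144539; f(s_2) = 0.090731
s_3 = 1.144539 - (0.090731)·(1.144539 - 1.360000)/(0.090731 - (0.510453)) = 1.097962; f(s_3) = -0.006089

1.097962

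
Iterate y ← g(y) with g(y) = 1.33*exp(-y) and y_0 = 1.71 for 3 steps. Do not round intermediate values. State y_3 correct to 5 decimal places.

0.46745

y_1 = g(1.710000) = 0.240552
y_2 = g(0.240552) = 1.045638
y_3 = g(1.045638) = 0.467452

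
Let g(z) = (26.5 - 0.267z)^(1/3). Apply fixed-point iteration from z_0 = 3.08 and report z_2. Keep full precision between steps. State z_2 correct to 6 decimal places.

z_1 = g(3.080000) = 2.950202
z_2 = g(2.950202) = 2.951528

2.951528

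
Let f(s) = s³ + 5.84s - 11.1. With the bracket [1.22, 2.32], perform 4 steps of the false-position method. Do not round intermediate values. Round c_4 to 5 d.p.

1.41400

False-position update: c = (a·f(b) − b·f(a))/(f(b) − f(a)); replace the endpoint whose sign matches f(c).
f(1.220000) = -2.159352, f(2.320000) = 14.935968
step 1: c = 1.358944, f(c) = -0.654169 < 0 → new bracket [1.358944, 2.320000]
step 2: c = 1.399270, f(c) = -0.188552 < 0 → new bracket [1.399270, 2.320000]
step 3: c = 1.410749, f(c) = -0.053541 < 0 → new bracket [1.410749, 2.320000]
step 4: c = 1.413996, f(c) = -0.015138 < 0 → new bracket [1.413996, 2.320000]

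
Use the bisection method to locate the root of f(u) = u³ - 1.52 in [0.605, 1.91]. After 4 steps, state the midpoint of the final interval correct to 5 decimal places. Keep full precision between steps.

1.13516

f(0.605000) = -1.298555, f(1.910000) = 5.447871 (opposite signs)
step 1: m = 1.257500, f(m) = 0.468493 > 0 → root in [0.605000, 1.257500]
step 2: m = 0.931250, f(m) = -0.712395 < 0 → root in [0.931250, 1.257500]
step 3: m = 1.094375, f(m) = -0.209315 < 0 → root in [1.094375, 1.257500]
step 4: m = 1.175937, f(m) = 0.106120 > 0 → root in [1.094375, 1.175937]
Midpoint of [1.094375, 1.175937] = 1.135156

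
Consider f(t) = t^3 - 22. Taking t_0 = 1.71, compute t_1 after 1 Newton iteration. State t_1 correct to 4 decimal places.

Newton update: t ← t − f(t)/f'(t).
f'(t) = 3t^2
t_0 = 1.710000: f = -16.999789, f' = 8.772300 → t_1 = 1.710000 - (-16.999789)/(8.772300) = 3.647894

3.6479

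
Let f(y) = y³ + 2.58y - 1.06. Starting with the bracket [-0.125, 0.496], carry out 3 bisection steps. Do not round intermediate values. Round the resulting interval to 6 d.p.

f(-0.125000) = -1.384453, f(0.496000) = 0.341704 (opposite signs)
step 1: m = 0.185500, f(m) = -0.575027 < 0 → root in [0.185500, 0.496000]
step 2: m = 0.340750, f(m) = -0.141300 < 0 → root in [0.340750, 0.496000]
step 3: m = 0.418375, f(m) = 0.092639 > 0 → root in [0.340750, 0.418375]

[0.340750, 0.418375]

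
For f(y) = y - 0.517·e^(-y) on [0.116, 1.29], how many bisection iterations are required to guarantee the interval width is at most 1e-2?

Initial width b − a = 1.29 − 0.116 = 1.174000.
After n steps the width is (b−a)/2^n; need (b−a)/2^n ≤ 1e-2.
So n ≥ log₂(1.174000/1e-2) = log₂(117.4000) ≈ 6.8753.
Hence n = 7.

7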